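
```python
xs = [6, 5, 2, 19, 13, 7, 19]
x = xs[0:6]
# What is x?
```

xs has length 7. The slice xs[0:6] selects indices [0, 1, 2, 3, 4, 5] (0->6, 1->5, 2->2, 3->19, 4->13, 5->7), giving [6, 5, 2, 19, 13, 7].

[6, 5, 2, 19, 13, 7]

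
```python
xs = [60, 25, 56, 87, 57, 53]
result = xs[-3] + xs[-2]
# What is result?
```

xs has length 6. Negative index -3 maps to positive index 6 + (-3) = 3. xs[3] = 87.
xs has length 6. Negative index -2 maps to positive index 6 + (-2) = 4. xs[4] = 57.
Sum: 87 + 57 = 144.

144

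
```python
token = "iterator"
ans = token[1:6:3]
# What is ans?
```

token has length 8. The slice token[1:6:3] selects indices [1, 4] (1->'t', 4->'a'), giving 'ta'.

'ta'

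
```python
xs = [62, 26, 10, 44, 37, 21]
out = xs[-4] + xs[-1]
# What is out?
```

xs has length 6. Negative index -4 maps to positive index 6 + (-4) = 2. xs[2] = 10.
xs has length 6. Negative index -1 maps to positive index 6 + (-1) = 5. xs[5] = 21.
Sum: 10 + 21 = 31.

31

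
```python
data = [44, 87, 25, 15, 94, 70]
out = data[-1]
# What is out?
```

data has length 6. Negative index -1 maps to positive index 6 + (-1) = 5. data[5] = 70.

70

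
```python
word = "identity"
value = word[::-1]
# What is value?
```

word has length 8. The slice word[::-1] selects indices [7, 6, 5, 4, 3, 2, 1, 0] (7->'y', 6->'t', 5->'i', 4->'t', 3->'n', 2->'e', 1->'d', 0->'i'), giving 'ytitnedi'.

'ytitnedi'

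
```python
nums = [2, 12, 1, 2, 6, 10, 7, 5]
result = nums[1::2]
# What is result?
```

nums has length 8. The slice nums[1::2] selects indices [1, 3, 5, 7] (1->12, 3->2, 5->10, 7->5), giving [12, 2, 10, 5].

[12, 2, 10, 5]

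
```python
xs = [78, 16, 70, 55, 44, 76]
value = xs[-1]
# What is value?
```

xs has length 6. Negative index -1 maps to positive index 6 + (-1) = 5. xs[5] = 76.

76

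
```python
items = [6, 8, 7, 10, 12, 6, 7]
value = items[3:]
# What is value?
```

items has length 7. The slice items[3:] selects indices [3, 4, 5, 6] (3->10, 4->12, 5->6, 6->7), giving [10, 12, 6, 7].

[10, 12, 6, 7]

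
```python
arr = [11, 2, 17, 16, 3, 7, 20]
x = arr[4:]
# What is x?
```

arr has length 7. The slice arr[4:] selects indices [4, 5, 6] (4->3, 5->7, 6->20), giving [3, 7, 20].

[3, 7, 20]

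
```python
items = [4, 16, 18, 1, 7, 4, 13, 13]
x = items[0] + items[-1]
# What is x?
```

items has length 8. items[0] = 4.
items has length 8. Negative index -1 maps to positive index 8 + (-1) = 7. items[7] = 13.
Sum: 4 + 13 = 17.

17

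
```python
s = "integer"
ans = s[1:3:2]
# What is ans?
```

s has length 7. The slice s[1:3:2] selects indices [1] (1->'n'), giving 'n'.

'n'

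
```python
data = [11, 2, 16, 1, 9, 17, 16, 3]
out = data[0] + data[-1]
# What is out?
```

data has length 8. data[0] = 11.
data has length 8. Negative index -1 maps to positive index 8 + (-1) = 7. data[7] = 3.
Sum: 11 + 3 = 14.

14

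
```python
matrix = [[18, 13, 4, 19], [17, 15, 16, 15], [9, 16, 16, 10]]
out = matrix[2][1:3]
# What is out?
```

matrix[2] = [9, 16, 16, 10]. matrix[2] has length 4. The slice matrix[2][1:3] selects indices [1, 2] (1->16, 2->16), giving [16, 16].

[16, 16]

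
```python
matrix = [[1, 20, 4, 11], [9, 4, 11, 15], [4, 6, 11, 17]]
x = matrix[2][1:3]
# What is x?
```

matrix[2] = [4, 6, 11, 17]. matrix[2] has length 4. The slice matrix[2][1:3] selects indices [1, 2] (1->6, 2->11), giving [6, 11].

[6, 11]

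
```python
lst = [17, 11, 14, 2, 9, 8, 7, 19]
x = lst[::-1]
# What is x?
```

lst has length 8. The slice lst[::-1] selects indices [7, 6, 5, 4, 3, 2, 1, 0] (7->19, 6->7, 5->8, 4->9, 3->2, 2->14, 1->11, 0->17), giving [19, 7, 8, 9, 2, 14, 11, 17].

[19, 7, 8, 9, 2, 14, 11, 17]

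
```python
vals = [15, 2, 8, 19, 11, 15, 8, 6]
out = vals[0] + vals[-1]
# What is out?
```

vals has length 8. vals[0] = 15.
vals has length 8. Negative index -1 maps to positive index 8 + (-1) = 7. vals[7] = 6.
Sum: 15 + 6 = 21.

21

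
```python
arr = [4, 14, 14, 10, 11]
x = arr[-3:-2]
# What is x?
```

arr has length 5. The slice arr[-3:-2] selects indices [2] (2->14), giving [14].

[14]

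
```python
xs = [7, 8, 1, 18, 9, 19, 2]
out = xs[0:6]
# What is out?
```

xs has length 7. The slice xs[0:6] selects indices [0, 1, 2, 3, 4, 5] (0->7, 1->8, 2->1, 3->18, 4->9, 5->19), giving [7, 8, 1, 18, 9, 19].

[7, 8, 1, 18, 9, 19]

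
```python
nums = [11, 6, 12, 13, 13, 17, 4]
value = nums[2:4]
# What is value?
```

nums has length 7. The slice nums[2:4] selects indices [2, 3] (2->12, 3->13), giving [12, 13].

[12, 13]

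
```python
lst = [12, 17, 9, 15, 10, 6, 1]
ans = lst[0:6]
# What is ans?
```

lst has length 7. The slice lst[0:6] selects indices [0, 1, 2, 3, 4, 5] (0->12, 1->17, 2->9, 3->15, 4->10, 5->6), giving [12, 17, 9, 15, 10, 6].

[12, 17, 9, 15, 10, 6]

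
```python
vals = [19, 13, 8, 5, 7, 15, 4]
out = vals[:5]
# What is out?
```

vals has length 7. The slice vals[:5] selects indices [0, 1, 2, 3, 4] (0->19, 1->13, 2->8, 3->5, 4->7), giving [19, 13, 8, 5, 7].

[19, 13, 8, 5, 7]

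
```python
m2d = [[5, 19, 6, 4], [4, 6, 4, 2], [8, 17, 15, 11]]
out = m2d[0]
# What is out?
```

m2d has 3 rows. Row 0 is [5, 19, 6, 4].

[5, 19, 6, 4]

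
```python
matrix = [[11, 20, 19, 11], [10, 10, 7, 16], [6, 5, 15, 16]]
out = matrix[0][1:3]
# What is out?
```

matrix[0] = [11, 20, 19, 11]. matrix[0] has length 4. The slice matrix[0][1:3] selects indices [1, 2] (1->20, 2->19), giving [20, 19].

[20, 19]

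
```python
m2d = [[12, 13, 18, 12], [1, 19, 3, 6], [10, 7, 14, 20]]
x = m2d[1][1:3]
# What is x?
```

m2d[1] = [1, 19, 3, 6]. m2d[1] has length 4. The slice m2d[1][1:3] selects indices [1, 2] (1->19, 2->3), giving [19, 3].

[19, 3]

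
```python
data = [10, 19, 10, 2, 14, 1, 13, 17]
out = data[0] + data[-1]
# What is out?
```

data has length 8. data[0] = 10.
data has length 8. Negative index -1 maps to positive index 8 + (-1) = 7. data[7] = 17.
Sum: 10 + 17 = 27.

27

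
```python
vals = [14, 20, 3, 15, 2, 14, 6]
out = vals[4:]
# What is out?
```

vals has length 7. The slice vals[4:] selects indices [4, 5, 6] (4->2, 5->14, 6->6), giving [2, 14, 6].

[2, 14, 6]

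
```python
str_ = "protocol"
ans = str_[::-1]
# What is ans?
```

str_ has length 8. The slice str_[::-1] selects indices [7, 6, 5, 4, 3, 2, 1, 0] (7->'l', 6->'o', 5->'c', 4->'o', 3->'t', 2->'o', 1->'r', 0->'p'), giving 'locotorp'.

'locotorp'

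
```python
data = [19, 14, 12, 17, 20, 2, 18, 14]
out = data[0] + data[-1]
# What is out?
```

data has length 8. data[0] = 19.
data has length 8. Negative index -1 maps to positive index 8 + (-1) = 7. data[7] = 14.
Sum: 19 + 14 = 33.

33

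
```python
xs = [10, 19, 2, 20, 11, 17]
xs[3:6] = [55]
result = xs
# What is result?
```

xs starts as [10, 19, 2, 20, 11, 17] (length 6). The slice xs[3:6] covers indices [3, 4, 5] with values [20, 11, 17]. Replacing that slice with [55] (different length) produces [10, 19, 2, 55].

[10, 19, 2, 55]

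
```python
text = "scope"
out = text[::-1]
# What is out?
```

text has length 5. The slice text[::-1] selects indices [4, 3, 2, 1, 0] (4->'e', 3->'p', 2->'o', 1->'c', 0->'s'), giving 'epocs'.

'epocs'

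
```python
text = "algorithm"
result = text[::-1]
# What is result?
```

text has length 9. The slice text[::-1] selects indices [8, 7, 6, 5, 4, 3, 2, 1, 0] (8->'m', 7->'h', 6->'t', 5->'i', 4->'r', 3->'o', 2->'g', 1->'l', 0->'a'), giving 'mhtirogla'.

'mhtirogla'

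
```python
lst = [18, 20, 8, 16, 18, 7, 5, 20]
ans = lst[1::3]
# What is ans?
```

lst has length 8. The slice lst[1::3] selects indices [1, 4, 7] (1->20, 4->18, 7->20), giving [20, 18, 20].

[20, 18, 20]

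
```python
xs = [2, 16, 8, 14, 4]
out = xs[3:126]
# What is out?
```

xs has length 5. The slice xs[3:126] selects indices [3, 4] (3->14, 4->4), giving [14, 4].

[14, 4]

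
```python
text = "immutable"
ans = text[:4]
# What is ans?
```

text has length 9. The slice text[:4] selects indices [0, 1, 2, 3] (0->'i', 1->'m', 2->'m', 3->'u'), giving 'immu'.

'immu'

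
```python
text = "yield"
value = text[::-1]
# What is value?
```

text has length 5. The slice text[::-1] selects indices [4, 3, 2, 1, 0] (4->'d', 3->'l', 2->'e', 1->'i', 0->'y'), giving 'dleiy'.

'dleiy'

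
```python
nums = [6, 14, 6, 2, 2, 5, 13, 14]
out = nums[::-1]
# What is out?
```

nums has length 8. The slice nums[::-1] selects indices [7, 6, 5, 4, 3, 2, 1, 0] (7->14, 6->13, 5->5, 4->2, 3->2, 2->6, 1->14, 0->6), giving [14, 13, 5, 2, 2, 6, 14, 6].

[14, 13, 5, 2, 2, 6, 14, 6]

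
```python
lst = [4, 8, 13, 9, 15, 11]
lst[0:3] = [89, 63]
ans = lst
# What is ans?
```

lst starts as [4, 8, 13, 9, 15, 11] (length 6). The slice lst[0:3] covers indices [0, 1, 2] with values [4, 8, 13]. Replacing that slice with [89, 63] (different length) produces [89, 63, 9, 15, 11].

[89, 63, 9, 15, 11]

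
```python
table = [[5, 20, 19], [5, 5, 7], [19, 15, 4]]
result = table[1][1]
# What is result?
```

table[1] = [5, 5, 7]. Taking column 1 of that row yields 5.

5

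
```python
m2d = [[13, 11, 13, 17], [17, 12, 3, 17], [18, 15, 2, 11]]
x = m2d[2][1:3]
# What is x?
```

m2d[2] = [18, 15, 2, 11]. m2d[2] has length 4. The slice m2d[2][1:3] selects indices [1, 2] (1->15, 2->2), giving [15, 2].

[15, 2]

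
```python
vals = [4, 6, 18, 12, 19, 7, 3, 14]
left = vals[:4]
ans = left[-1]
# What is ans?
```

vals has length 8. The slice vals[:4] selects indices [0, 1, 2, 3] (0->4, 1->6, 2->18, 3->12), giving [4, 6, 18, 12]. So left = [4, 6, 18, 12]. Then left[-1] = 12.

12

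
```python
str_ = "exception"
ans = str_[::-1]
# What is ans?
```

str_ has length 9. The slice str_[::-1] selects indices [8, 7, 6, 5, 4, 3, 2, 1, 0] (8->'n', 7->'o', 6->'i', 5->'t', 4->'p', 3->'e', 2->'c', 1->'x', 0->'e'), giving 'noitpecxe'.

'noitpecxe'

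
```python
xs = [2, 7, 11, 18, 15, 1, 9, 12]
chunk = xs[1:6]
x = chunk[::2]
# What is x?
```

xs has length 8. The slice xs[1:6] selects indices [1, 2, 3, 4, 5] (1->7, 2->11, 3->18, 4->15, 5->1), giving [7, 11, 18, 15, 1]. So chunk = [7, 11, 18, 15, 1]. chunk has length 5. The slice chunk[::2] selects indices [0, 2, 4] (0->7, 2->18, 4->1), giving [7, 18, 1].

[7, 18, 1]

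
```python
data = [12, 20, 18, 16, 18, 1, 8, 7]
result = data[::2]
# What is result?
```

data has length 8. The slice data[::2] selects indices [0, 2, 4, 6] (0->12, 2->18, 4->18, 6->8), giving [12, 18, 18, 8].

[12, 18, 18, 8]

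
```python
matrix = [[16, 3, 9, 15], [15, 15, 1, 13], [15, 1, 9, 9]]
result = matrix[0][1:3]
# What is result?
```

matrix[0] = [16, 3, 9, 15]. matrix[0] has length 4. The slice matrix[0][1:3] selects indices [1, 2] (1->3, 2->9), giving [3, 9].

[3, 9]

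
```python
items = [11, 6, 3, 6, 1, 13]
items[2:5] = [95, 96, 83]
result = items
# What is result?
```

items starts as [11, 6, 3, 6, 1, 13] (length 6). The slice items[2:5] covers indices [2, 3, 4] with values [3, 6, 1]. Replacing that slice with [95, 96, 83] (same length) produces [11, 6, 95, 96, 83, 13].

[11, 6, 95, 96, 83, 13]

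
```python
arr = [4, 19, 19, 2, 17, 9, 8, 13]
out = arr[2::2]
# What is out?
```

arr has length 8. The slice arr[2::2] selects indices [2, 4, 6] (2->19, 4->17, 6->8), giving [19, 17, 8].

[19, 17, 8]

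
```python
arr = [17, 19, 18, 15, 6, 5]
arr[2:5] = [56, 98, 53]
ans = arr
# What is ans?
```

arr starts as [17, 19, 18, 15, 6, 5] (length 6). The slice arr[2:5] covers indices [2, 3, 4] with values [18, 15, 6]. Replacing that slice with [56, 98, 53] (same length) produces [17, 19, 56, 98, 53, 5].

[17, 19, 56, 98, 53, 5]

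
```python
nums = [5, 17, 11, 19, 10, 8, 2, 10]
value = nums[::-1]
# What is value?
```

nums has length 8. The slice nums[::-1] selects indices [7, 6, 5, 4, 3, 2, 1, 0] (7->10, 6->2, 5->8, 4->10, 3->19, 2->11, 1->17, 0->5), giving [10, 2, 8, 10, 19, 11, 17, 5].

[10, 2, 8, 10, 19, 11, 17, 5]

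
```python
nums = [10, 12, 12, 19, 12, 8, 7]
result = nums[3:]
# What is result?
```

nums has length 7. The slice nums[3:] selects indices [3, 4, 5, 6] (3->19, 4->12, 5->8, 6->7), giving [19, 12, 8, 7].

[19, 12, 8, 7]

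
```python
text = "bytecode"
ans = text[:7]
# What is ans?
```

text has length 8. The slice text[:7] selects indices [0, 1, 2, 3, 4, 5, 6] (0->'b', 1->'y', 2->'t', 3->'e', 4->'c', 5->'o', 6->'d'), giving 'bytecod'.

'bytecod'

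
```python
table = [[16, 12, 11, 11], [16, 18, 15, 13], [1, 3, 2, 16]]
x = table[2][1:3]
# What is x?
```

table[2] = [1, 3, 2, 16]. table[2] has length 4. The slice table[2][1:3] selects indices [1, 2] (1->3, 2->2), giving [3, 2].

[3, 2]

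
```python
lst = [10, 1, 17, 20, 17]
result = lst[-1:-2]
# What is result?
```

lst has length 5. The slice lst[-1:-2] resolves to an empty index range, so the result is [].

[]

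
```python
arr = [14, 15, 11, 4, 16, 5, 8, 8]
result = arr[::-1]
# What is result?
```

arr has length 8. The slice arr[::-1] selects indices [7, 6, 5, 4, 3, 2, 1, 0] (7->8, 6->8, 5->5, 4->16, 3->4, 2->11, 1->15, 0->14), giving [8, 8, 5, 16, 4, 11, 15, 14].

[8, 8, 5, 16, 4, 11, 15, 14]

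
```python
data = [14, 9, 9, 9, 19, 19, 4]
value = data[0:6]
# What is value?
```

data has length 7. The slice data[0:6] selects indices [0, 1, 2, 3, 4, 5] (0->14, 1->9, 2->9, 3->9, 4->19, 5->19), giving [14, 9, 9, 9, 19, 19].

[14, 9, 9, 9, 19, 19]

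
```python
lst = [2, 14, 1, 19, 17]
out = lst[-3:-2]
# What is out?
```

lst has length 5. The slice lst[-3:-2] selects indices [2] (2->1), giving [1].

[1]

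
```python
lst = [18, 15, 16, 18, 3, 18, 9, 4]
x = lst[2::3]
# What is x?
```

lst has length 8. The slice lst[2::3] selects indices [2, 5] (2->16, 5->18), giving [16, 18].

[16, 18]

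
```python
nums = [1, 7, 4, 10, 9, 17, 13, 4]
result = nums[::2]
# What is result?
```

nums has length 8. The slice nums[::2] selects indices [0, 2, 4, 6] (0->1, 2->4, 4->9, 6->13), giving [1, 4, 9, 13].

[1, 4, 9, 13]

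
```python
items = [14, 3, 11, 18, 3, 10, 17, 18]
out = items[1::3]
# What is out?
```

items has length 8. The slice items[1::3] selects indices [1, 4, 7] (1->3, 4->3, 7->18), giving [3, 3, 18].

[3, 3, 18]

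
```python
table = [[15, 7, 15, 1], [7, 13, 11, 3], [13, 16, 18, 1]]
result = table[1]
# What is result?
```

table has 3 rows. Row 1 is [7, 13, 11, 3].

[7, 13, 11, 3]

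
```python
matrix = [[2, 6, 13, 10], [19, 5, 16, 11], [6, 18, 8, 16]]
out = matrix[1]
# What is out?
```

matrix has 3 rows. Row 1 is [19, 5, 16, 11].

[19, 5, 16, 11]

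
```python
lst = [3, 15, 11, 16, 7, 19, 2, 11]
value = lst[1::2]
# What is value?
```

lst has length 8. The slice lst[1::2] selects indices [1, 3, 5, 7] (1->15, 3->16, 5->19, 7->11), giving [15, 16, 19, 11].

[15, 16, 19, 11]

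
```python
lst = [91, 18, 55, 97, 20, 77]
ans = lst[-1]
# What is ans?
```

lst has length 6. Negative index -1 maps to positive index 6 + (-1) = 5. lst[5] = 77.

77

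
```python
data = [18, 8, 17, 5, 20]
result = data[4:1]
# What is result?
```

data has length 5. The slice data[4:1] resolves to an empty index range, so the result is [].

[]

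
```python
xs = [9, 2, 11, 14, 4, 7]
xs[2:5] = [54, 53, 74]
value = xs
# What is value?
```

xs starts as [9, 2, 11, 14, 4, 7] (length 6). The slice xs[2:5] covers indices [2, 3, 4] with values [11, 14, 4]. Replacing that slice with [54, 53, 74] (same length) produces [9, 2, 54, 53, 74, 7].

[9, 2, 54, 53, 74, 7]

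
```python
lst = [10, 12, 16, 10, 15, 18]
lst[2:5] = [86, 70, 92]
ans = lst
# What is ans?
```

lst starts as [10, 12, 16, 10, 15, 18] (length 6). The slice lst[2:5] covers indices [2, 3, 4] with values [16, 10, 15]. Replacing that slice with [86, 70, 92] (same length) produces [10, 12, 86, 70, 92, 18].

[10, 12, 86, 70, 92, 18]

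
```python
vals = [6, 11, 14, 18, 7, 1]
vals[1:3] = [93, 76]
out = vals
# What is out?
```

vals starts as [6, 11, 14, 18, 7, 1] (length 6). The slice vals[1:3] covers indices [1, 2] with values [11, 14]. Replacing that slice with [93, 76] (same length) produces [6, 93, 76, 18, 7, 1].

[6, 93, 76, 18, 7, 1]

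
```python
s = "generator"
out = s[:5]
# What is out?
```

s has length 9. The slice s[:5] selects indices [0, 1, 2, 3, 4] (0->'g', 1->'e', 2->'n', 3->'e', 4->'r'), giving 'gener'.

'gener'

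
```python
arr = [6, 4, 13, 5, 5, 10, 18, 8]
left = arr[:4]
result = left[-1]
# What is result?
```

arr has length 8. The slice arr[:4] selects indices [0, 1, 2, 3] (0->6, 1->4, 2->13, 3->5), giving [6, 4, 13, 5]. So left = [6, 4, 13, 5]. Then left[-1] = 5.

5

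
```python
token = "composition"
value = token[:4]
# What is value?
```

token has length 11. The slice token[:4] selects indices [0, 1, 2, 3] (0->'c', 1->'o', 2->'m', 3->'p'), giving 'comp'.

'comp'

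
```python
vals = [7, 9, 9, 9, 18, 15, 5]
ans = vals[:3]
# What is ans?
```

vals has length 7. The slice vals[:3] selects indices [0, 1, 2] (0->7, 1->9, 2->9), giving [7, 9, 9].

[7, 9, 9]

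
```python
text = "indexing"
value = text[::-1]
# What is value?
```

text has length 8. The slice text[::-1] selects indices [7, 6, 5, 4, 3, 2, 1, 0] (7->'g', 6->'n', 5->'i', 4->'x', 3->'e', 2->'d', 1->'n', 0->'i'), giving 'gnixedni'.

'gnixedni'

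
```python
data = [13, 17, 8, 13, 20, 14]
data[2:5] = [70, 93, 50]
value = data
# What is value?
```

data starts as [13, 17, 8, 13, 20, 14] (length 6). The slice data[2:5] covers indices [2, 3, 4] with values [8, 13, 20]. Replacing that slice with [70, 93, 50] (same length) produces [13, 17, 70, 93, 50, 14].

[13, 17, 70, 93, 50, 14]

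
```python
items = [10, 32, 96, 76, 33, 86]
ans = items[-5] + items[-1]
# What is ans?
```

items has length 6. Negative index -5 maps to positive index 6 + (-5) = 1. items[1] = 32.
items has length 6. Negative index -1 maps to positive index 6 + (-1) = 5. items[5] = 86.
Sum: 32 + 86 = 118.

118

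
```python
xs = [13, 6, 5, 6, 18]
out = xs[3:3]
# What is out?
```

xs has length 5. The slice xs[3:3] resolves to an empty index range, so the result is [].

[]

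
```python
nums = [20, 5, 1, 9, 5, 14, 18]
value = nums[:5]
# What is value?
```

nums has length 7. The slice nums[:5] selects indices [0, 1, 2, 3, 4] (0->20, 1->5, 2->1, 3->9, 4->5), giving [20, 5, 1, 9, 5].

[20, 5, 1, 9, 5]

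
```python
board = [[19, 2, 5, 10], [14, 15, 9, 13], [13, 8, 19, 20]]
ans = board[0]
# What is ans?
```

board has 3 rows. Row 0 is [19, 2, 5, 10].

[19, 2, 5, 10]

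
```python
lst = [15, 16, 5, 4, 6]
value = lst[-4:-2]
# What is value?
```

lst has length 5. The slice lst[-4:-2] selects indices [1, 2] (1->16, 2->5), giving [16, 5].

[16, 5]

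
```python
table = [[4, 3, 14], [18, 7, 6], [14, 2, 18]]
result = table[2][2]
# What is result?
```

table[2] = [14, 2, 18]. Taking column 2 of that row yields 18.

18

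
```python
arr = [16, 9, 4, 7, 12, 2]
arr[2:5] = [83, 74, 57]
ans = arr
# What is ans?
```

arr starts as [16, 9, 4, 7, 12, 2] (length 6). The slice arr[2:5] covers indices [2, 3, 4] with values [4, 7, 12]. Replacing that slice with [83, 74, 57] (same length) produces [16, 9, 83, 74, 57, 2].

[16, 9, 83, 74, 57, 2]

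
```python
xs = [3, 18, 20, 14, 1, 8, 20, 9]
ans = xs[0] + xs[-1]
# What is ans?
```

xs has length 8. xs[0] = 3.
xs has length 8. Negative index -1 maps to positive index 8 + (-1) = 7. xs[7] = 9.
Sum: 3 + 9 = 12.

12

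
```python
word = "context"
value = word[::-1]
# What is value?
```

word has length 7. The slice word[::-1] selects indices [6, 5, 4, 3, 2, 1, 0] (6->'t', 5->'x', 4->'e', 3->'t', 2->'n', 1->'o', 0->'c'), giving 'txetnoc'.

'txetnoc'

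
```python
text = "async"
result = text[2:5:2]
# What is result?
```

text has length 5. The slice text[2:5:2] selects indices [2, 4] (2->'y', 4->'c'), giving 'yc'.

'yc'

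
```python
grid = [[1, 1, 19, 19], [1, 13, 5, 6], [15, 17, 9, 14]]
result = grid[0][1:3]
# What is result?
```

grid[0] = [1, 1, 19, 19]. grid[0] has length 4. The slice grid[0][1:3] selects indices [1, 2] (1->1, 2->19), giving [1, 19].

[1, 19]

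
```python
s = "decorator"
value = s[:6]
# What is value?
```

s has length 9. The slice s[:6] selects indices [0, 1, 2, 3, 4, 5] (0->'d', 1->'e', 2->'c', 3->'o', 4->'r', 5->'a'), giving 'decora'.

'decora'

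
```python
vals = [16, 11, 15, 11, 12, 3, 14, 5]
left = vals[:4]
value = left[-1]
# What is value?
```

vals has length 8. The slice vals[:4] selects indices [0, 1, 2, 3] (0->16, 1->11, 2->15, 3->11), giving [16, 11, 15, 11]. So left = [16, 11, 15, 11]. Then left[-1] = 11.

11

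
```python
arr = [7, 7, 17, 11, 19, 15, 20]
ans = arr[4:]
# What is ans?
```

arr has length 7. The slice arr[4:] selects indices [4, 5, 6] (4->19, 5->15, 6->20), giving [19, 15, 20].

[19, 15, 20]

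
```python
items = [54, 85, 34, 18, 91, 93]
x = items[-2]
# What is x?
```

items has length 6. Negative index -2 maps to positive index 6 + (-2) = 4. items[4] = 91.

91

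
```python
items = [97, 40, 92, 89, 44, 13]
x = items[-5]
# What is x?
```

items has length 6. Negative index -5 maps to positive index 6 + (-5) = 1. items[1] = 40.

40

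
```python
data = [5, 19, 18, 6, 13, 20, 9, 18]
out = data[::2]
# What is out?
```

data has length 8. The slice data[::2] selects indices [0, 2, 4, 6] (0->5, 2->18, 4->13, 6->9), giving [5, 18, 13, 9].

[5, 18, 13, 9]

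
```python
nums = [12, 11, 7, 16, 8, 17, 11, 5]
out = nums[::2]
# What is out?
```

nums has length 8. The slice nums[::2] selects indices [0, 2, 4, 6] (0->12, 2->7, 4->8, 6->11), giving [12, 7, 8, 11].

[12, 7, 8, 11]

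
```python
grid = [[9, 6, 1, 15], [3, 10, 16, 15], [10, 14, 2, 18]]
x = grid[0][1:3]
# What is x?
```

grid[0] = [9, 6, 1, 15]. grid[0] has length 4. The slice grid[0][1:3] selects indices [1, 2] (1->6, 2->1), giving [6, 1].

[6, 1]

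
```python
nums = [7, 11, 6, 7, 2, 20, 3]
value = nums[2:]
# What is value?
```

nums has length 7. The slice nums[2:] selects indices [2, 3, 4, 5, 6] (2->6, 3->7, 4->2, 5->20, 6->3), giving [6, 7, 2, 20, 3].

[6, 7, 2, 20, 3]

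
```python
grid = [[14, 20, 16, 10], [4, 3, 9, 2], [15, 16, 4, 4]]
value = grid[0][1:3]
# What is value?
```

grid[0] = [14, 20, 16, 10]. grid[0] has length 4. The slice grid[0][1:3] selects indices [1, 2] (1->20, 2->16), giving [20, 16].

[20, 16]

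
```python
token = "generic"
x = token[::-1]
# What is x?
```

token has length 7. The slice token[::-1] selects indices [6, 5, 4, 3, 2, 1, 0] (6->'c', 5->'i', 4->'r', 3->'e', 2->'n', 1->'e', 0->'g'), giving 'cireneg'.

'cireneg'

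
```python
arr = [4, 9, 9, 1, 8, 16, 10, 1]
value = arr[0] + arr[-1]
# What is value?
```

arr has length 8. arr[0] = 4.
arr has length 8. Negative index -1 maps to positive index 8 + (-1) = 7. arr[7] = 1.
Sum: 4 + 1 = 5.

5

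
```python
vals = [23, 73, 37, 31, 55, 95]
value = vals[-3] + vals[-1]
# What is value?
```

vals has length 6. Negative index -3 maps to positive index 6 + (-3) = 3. vals[3] = 31.
vals has length 6. Negative index -1 maps to positive index 6 + (-1) = 5. vals[5] = 95.
Sum: 31 + 95 = 126.

126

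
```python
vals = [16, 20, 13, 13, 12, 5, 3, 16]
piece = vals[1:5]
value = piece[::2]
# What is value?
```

vals has length 8. The slice vals[1:5] selects indices [1, 2, 3, 4] (1->20, 2->13, 3->13, 4->12), giving [20, 13, 13, 12]. So piece = [20, 13, 13, 12]. piece has length 4. The slice piece[::2] selects indices [0, 2] (0->20, 2->13), giving [20, 13].

[20, 13]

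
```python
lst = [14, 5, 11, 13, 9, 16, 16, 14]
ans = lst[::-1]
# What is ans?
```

lst has length 8. The slice lst[::-1] selects indices [7, 6, 5, 4, 3, 2, 1, 0] (7->14, 6->16, 5->16, 4->9, 3->13, 2->11, 1->5, 0->14), giving [14, 16, 16, 9, 13, 11, 5, 14].

[14, 16, 16, 9, 13, 11, 5, 14]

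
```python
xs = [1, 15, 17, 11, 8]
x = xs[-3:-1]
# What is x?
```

xs has length 5. The slice xs[-3:-1] selects indices [2, 3] (2->17, 3->11), giving [17, 11].

[17, 11]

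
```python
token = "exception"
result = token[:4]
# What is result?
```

token has length 9. The slice token[:4] selects indices [0, 1, 2, 3] (0->'e', 1->'x', 2->'c', 3->'e'), giving 'exce'.

'exce'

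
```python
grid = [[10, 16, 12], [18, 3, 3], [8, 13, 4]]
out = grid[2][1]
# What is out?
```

grid[2] = [8, 13, 4]. Taking column 1 of that row yields 13.

13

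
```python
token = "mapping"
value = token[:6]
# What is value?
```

token has length 7. The slice token[:6] selects indices [0, 1, 2, 3, 4, 5] (0->'m', 1->'a', 2->'p', 3->'p', 4->'i', 5->'n'), giving 'mappin'.

'mappin'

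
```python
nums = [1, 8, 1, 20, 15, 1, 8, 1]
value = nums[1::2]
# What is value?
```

nums has length 8. The slice nums[1::2] selects indices [1, 3, 5, 7] (1->8, 3->20, 5->1, 7->1), giving [8, 20, 1, 1].

[8, 20, 1, 1]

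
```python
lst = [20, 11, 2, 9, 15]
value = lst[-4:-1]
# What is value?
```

lst has length 5. The slice lst[-4:-1] selects indices [1, 2, 3] (1->11, 2->2, 3->9), giving [11, 2, 9].

[11, 2, 9]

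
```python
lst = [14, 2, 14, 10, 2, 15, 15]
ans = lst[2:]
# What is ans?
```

lst has length 7. The slice lst[2:] selects indices [2, 3, 4, 5, 6] (2->14, 3->10, 4->2, 5->15, 6->15), giving [14, 10, 2, 15, 15].

[14, 10, 2, 15, 15]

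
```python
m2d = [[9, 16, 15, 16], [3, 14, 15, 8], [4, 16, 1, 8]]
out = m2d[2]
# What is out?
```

m2d has 3 rows. Row 2 is [4, 16, 1, 8].

[4, 16, 1, 8]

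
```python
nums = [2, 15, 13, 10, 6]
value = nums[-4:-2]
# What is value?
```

nums has length 5. The slice nums[-4:-2] selects indices [1, 2] (1->15, 2->13), giving [15, 13].

[15, 13]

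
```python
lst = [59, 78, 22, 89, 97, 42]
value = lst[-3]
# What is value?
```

lst has length 6. Negative index -3 maps to positive index 6 + (-3) = 3. lst[3] = 89.

89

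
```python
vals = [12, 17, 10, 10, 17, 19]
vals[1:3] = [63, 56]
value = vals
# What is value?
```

vals starts as [12, 17, 10, 10, 17, 19] (length 6). The slice vals[1:3] covers indices [1, 2] with values [17, 10]. Replacing that slice with [63, 56] (same length) produces [12, 63, 56, 10, 17, 19].

[12, 63, 56, 10, 17, 19]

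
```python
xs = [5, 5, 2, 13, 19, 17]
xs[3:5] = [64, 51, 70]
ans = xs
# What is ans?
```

xs starts as [5, 5, 2, 13, 19, 17] (length 6). The slice xs[3:5] covers indices [3, 4] with values [13, 19]. Replacing that slice with [64, 51, 70] (different length) produces [5, 5, 2, 64, 51, 70, 17].

[5, 5, 2, 64, 51, 70, 17]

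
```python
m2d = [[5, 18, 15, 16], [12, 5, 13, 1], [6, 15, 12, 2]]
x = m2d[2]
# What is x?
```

m2d has 3 rows. Row 2 is [6, 15, 12, 2].

[6, 15, 12, 2]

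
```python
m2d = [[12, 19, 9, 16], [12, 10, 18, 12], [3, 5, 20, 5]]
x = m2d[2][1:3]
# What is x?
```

m2d[2] = [3, 5, 20, 5]. m2d[2] has length 4. The slice m2d[2][1:3] selects indices [1, 2] (1->5, 2->20), giving [5, 20].

[5, 20]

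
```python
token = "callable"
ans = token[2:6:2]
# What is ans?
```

token has length 8. The slice token[2:6:2] selects indices [2, 4] (2->'l', 4->'a'), giving 'la'.

'la'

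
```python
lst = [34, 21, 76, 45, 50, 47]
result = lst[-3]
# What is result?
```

lst has length 6. Negative index -3 maps to positive index 6 + (-3) = 3. lst[3] = 45.

45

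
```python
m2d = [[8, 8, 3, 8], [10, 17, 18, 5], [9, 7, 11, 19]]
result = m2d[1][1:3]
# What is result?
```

m2d[1] = [10, 17, 18, 5]. m2d[1] has length 4. The slice m2d[1][1:3] selects indices [1, 2] (1->17, 2->18), giving [17, 18].

[17, 18]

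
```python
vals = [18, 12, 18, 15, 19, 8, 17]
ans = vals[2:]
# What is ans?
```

vals has length 7. The slice vals[2:] selects indices [2, 3, 4, 5, 6] (2->18, 3->15, 4->19, 5->8, 6->17), giving [18, 15, 19, 8, 17].

[18, 15, 19, 8, 17]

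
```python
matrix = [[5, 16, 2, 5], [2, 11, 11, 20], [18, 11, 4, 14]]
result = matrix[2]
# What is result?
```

matrix has 3 rows. Row 2 is [18, 11, 4, 14].

[18, 11, 4, 14]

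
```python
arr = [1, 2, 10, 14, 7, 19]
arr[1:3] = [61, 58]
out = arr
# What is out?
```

arr starts as [1, 2, 10, 14, 7, 19] (length 6). The slice arr[1:3] covers indices [1, 2] with values [2, 10]. Replacing that slice with [61, 58] (same length) produces [1, 61, 58, 14, 7, 19].

[1, 61, 58, 14, 7, 19]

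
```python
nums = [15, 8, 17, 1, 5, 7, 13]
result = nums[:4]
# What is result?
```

nums has length 7. The slice nums[:4] selects indices [0, 1, 2, 3] (0->15, 1->8, 2->17, 3->1), giving [15, 8, 17, 1].

[15, 8, 17, 1]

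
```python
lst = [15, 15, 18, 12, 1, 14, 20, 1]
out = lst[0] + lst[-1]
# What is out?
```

lst has length 8. lst[0] = 15.
lst has length 8. Negative index -1 maps to positive index 8 + (-1) = 7. lst[7] = 1.
Sum: 15 + 1 = 16.

16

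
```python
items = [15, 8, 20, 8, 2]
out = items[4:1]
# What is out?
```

items has length 5. The slice items[4:1] resolves to an empty index range, so the result is [].

[]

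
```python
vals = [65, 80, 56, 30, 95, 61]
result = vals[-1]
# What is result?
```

vals has length 6. Negative index -1 maps to positive index 6 + (-1) = 5. vals[5] = 61.

61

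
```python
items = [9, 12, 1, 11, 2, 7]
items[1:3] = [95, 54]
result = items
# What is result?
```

items starts as [9, 12, 1, 11, 2, 7] (length 6). The slice items[1:3] covers indices [1, 2] with values [12, 1]. Replacing that slice with [95, 54] (same length) produces [9, 95, 54, 11, 2, 7].

[9, 95, 54, 11, 2, 7]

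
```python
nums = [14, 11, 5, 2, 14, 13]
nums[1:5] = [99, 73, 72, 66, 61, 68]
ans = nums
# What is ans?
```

nums starts as [14, 11, 5, 2, 14, 13] (length 6). The slice nums[1:5] covers indices [1, 2, 3, 4] with values [11, 5, 2, 14]. Replacing that slice with [99, 73, 72, 66, 61, 68] (different length) produces [14, 99, 73, 72, 66, 61, 68, 13].

[14, 99, 73, 72, 66, 61, 68, 13]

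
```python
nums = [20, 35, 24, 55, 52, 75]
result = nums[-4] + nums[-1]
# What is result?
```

nums has length 6. Negative index -4 maps to positive index 6 + (-4) = 2. nums[2] = 24.
nums has length 6. Negative index -1 maps to positive index 6 + (-1) = 5. nums[5] = 75.
Sum: 24 + 75 = 99.

99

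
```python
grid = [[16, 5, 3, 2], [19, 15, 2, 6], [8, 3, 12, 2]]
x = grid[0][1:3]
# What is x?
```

grid[0] = [16, 5, 3, 2]. grid[0] has length 4. The slice grid[0][1:3] selects indices [1, 2] (1->5, 2->3), giving [5, 3].

[5, 3]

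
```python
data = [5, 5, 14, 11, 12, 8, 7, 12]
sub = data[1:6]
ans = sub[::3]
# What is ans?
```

data has length 8. The slice data[1:6] selects indices [1, 2, 3, 4, 5] (1->5, 2->14, 3->11, 4->12, 5->8), giving [5, 14, 11, 12, 8]. So sub = [5, 14, 11, 12, 8]. sub has length 5. The slice sub[::3] selects indices [0, 3] (0->5, 3->12), giving [5, 12].

[5, 12]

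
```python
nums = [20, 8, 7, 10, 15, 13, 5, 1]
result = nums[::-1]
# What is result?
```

nums has length 8. The slice nums[::-1] selects indices [7, 6, 5, 4, 3, 2, 1, 0] (7->1, 6->5, 5->13, 4->15, 3->10, 2->7, 1->8, 0->20), giving [1, 5, 13, 15, 10, 7, 8, 20].

[1, 5, 13, 15, 10, 7, 8, 20]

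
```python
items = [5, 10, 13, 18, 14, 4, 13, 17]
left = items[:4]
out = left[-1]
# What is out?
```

items has length 8. The slice items[:4] selects indices [0, 1, 2, 3] (0->5, 1->10, 2->13, 3->18), giving [5, 10, 13, 18]. So left = [5, 10, 13, 18]. Then left[-1] = 18.

18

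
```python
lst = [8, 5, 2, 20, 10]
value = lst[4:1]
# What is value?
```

lst has length 5. The slice lst[4:1] resolves to an empty index range, so the result is [].

[]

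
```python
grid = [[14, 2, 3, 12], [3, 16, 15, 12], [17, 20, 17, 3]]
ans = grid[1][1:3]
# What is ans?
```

grid[1] = [3, 16, 15, 12]. grid[1] has length 4. The slice grid[1][1:3] selects indices [1, 2] (1->16, 2->15), giving [16, 15].

[16, 15]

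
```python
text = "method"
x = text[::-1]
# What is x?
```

text has length 6. The slice text[::-1] selects indices [5, 4, 3, 2, 1, 0] (5->'d', 4->'o', 3->'h', 2->'t', 1->'e', 0->'m'), giving 'dohtem'.

'dohtem'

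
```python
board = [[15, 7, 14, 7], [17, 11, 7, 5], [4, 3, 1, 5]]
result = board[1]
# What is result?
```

board has 3 rows. Row 1 is [17, 11, 7, 5].

[17, 11, 7, 5]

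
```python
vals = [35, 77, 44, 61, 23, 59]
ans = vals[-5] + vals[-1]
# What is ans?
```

vals has length 6. Negative index -5 maps to positive index 6 + (-5) = 1. vals[1] = 77.
vals has length 6. Negative index -1 maps to positive index 6 + (-1) = 5. vals[5] = 59.
Sum: 77 + 59 = 136.

136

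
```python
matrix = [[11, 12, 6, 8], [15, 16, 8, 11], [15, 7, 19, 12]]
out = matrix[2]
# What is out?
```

matrix has 3 rows. Row 2 is [15, 7, 19, 12].

[15, 7, 19, 12]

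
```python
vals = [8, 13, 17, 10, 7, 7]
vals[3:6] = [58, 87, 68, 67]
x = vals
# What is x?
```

vals starts as [8, 13, 17, 10, 7, 7] (length 6). The slice vals[3:6] covers indices [3, 4, 5] with values [10, 7, 7]. Replacing that slice with [58, 87, 68, 67] (different length) produces [8, 13, 17, 58, 87, 68, 67].

[8, 13, 17, 58, 87, 68, 67]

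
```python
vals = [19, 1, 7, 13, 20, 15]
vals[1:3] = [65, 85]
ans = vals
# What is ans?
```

vals starts as [19, 1, 7, 13, 20, 15] (length 6). The slice vals[1:3] covers indices [1, 2] with values [1, 7]. Replacing that slice with [65, 85] (same length) produces [19, 65, 85, 13, 20, 15].

[19, 65, 85, 13, 20, 15]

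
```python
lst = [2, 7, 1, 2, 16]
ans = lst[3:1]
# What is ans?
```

lst has length 5. The slice lst[3:1] resolves to an empty index range, so the result is [].

[]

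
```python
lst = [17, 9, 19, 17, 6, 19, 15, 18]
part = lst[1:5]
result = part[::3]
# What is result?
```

lst has length 8. The slice lst[1:5] selects indices [1, 2, 3, 4] (1->9, 2->19, 3->17, 4->6), giving [9, 19, 17, 6]. So part = [9, 19, 17, 6]. part has length 4. The slice part[::3] selects indices [0, 3] (0->9, 3->6), giving [9, 6].

[9, 6]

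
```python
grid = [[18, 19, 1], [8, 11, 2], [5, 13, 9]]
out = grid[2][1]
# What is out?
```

grid[2] = [5, 13, 9]. Taking column 1 of that row yields 13.

13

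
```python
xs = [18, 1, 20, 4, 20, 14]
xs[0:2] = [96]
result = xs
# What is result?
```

xs starts as [18, 1, 20, 4, 20, 14] (length 6). The slice xs[0:2] covers indices [0, 1] with values [18, 1]. Replacing that slice with [96] (different length) produces [96, 20, 4, 20, 14].

[96, 20, 4, 20, 14]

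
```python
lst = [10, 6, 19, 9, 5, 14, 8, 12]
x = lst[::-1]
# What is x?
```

lst has length 8. The slice lst[::-1] selects indices [7, 6, 5, 4, 3, 2, 1, 0] (7->12, 6->8, 5->14, 4->5, 3->9, 2->19, 1->6, 0->10), giving [12, 8, 14, 5, 9, 19, 6, 10].

[12, 8, 14, 5, 9, 19, 6, 10]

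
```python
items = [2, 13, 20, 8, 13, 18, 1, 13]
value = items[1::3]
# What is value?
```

items has length 8. The slice items[1::3] selects indices [1, 4, 7] (1->13, 4->13, 7->13), giving [13, 13, 13].

[13, 13, 13]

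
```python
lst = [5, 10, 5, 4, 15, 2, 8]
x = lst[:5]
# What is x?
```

lst has length 7. The slice lst[:5] selects indices [0, 1, 2, 3, 4] (0->5, 1->10, 2->5, 3->4, 4->15), giving [5, 10, 5, 4, 15].

[5, 10, 5, 4, 15]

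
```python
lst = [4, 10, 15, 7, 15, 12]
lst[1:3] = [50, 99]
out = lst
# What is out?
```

lst starts as [4, 10, 15, 7, 15, 12] (length 6). The slice lst[1:3] covers indices [1, 2] with values [10, 15]. Replacing that slice with [50, 99] (same length) produces [4, 50, 99, 7, 15, 12].

[4, 50, 99, 7, 15, 12]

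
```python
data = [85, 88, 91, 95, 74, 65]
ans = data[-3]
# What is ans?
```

data has length 6. Negative index -3 maps to positive index 6 + (-3) = 3. data[3] = 95.

95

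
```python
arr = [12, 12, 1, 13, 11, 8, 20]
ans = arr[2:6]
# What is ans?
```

arr has length 7. The slice arr[2:6] selects indices [2, 3, 4, 5] (2->1, 3->13, 4->11, 5->8), giving [1, 13, 11, 8].

[1, 13, 11, 8]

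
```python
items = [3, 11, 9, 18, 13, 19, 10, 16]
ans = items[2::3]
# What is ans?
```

items has length 8. The slice items[2::3] selects indices [2, 5] (2->9, 5->19), giving [9, 19].

[9, 19]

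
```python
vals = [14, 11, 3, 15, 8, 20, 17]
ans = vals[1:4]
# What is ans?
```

vals has length 7. The slice vals[1:4] selects indices [1, 2, 3] (1->11, 2->3, 3->15), giving [11, 3, 15].

[11, 3, 15]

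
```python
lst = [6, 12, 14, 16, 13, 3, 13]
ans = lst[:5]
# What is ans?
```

lst has length 7. The slice lst[:5] selects indices [0, 1, 2, 3, 4] (0->6, 1->12, 2->14, 3->16, 4->13), giving [6, 12, 14, 16, 13].

[6, 12, 14, 16, 13]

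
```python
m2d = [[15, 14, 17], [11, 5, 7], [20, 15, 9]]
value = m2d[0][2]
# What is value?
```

m2d[0] = [15, 14, 17]. Taking column 2 of that row yields 17.

17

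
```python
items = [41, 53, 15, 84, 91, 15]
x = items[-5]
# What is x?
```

items has length 6. Negative index -5 maps to positive index 6 + (-5) = 1. items[1] = 53.

53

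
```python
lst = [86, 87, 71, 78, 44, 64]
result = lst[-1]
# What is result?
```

lst has length 6. Negative index -1 maps to positive index 6 + (-1) = 5. lst[5] = 64.

64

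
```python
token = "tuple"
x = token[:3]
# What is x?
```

token has length 5. The slice token[:3] selects indices [0, 1, 2] (0->'t', 1->'u', 2->'p'), giving 'tup'.

'tup'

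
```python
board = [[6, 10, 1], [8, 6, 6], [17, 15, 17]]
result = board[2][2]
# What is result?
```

board[2] = [17, 15, 17]. Taking column 2 of that row yields 17.

17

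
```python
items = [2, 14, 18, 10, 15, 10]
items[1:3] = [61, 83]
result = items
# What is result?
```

items starts as [2, 14, 18, 10, 15, 10] (length 6). The slice items[1:3] covers indices [1, 2] with values [14, 18]. Replacing that slice with [61, 83] (same length) produces [2, 61, 83, 10, 15, 10].

[2, 61, 83, 10, 15, 10]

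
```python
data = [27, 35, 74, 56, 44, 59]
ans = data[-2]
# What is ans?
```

data has length 6. Negative index -2 maps to positive index 6 + (-2) = 4. data[4] = 44.

44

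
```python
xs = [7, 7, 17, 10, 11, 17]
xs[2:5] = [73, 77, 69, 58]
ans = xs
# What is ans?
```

xs starts as [7, 7, 17, 10, 11, 17] (length 6). The slice xs[2:5] covers indices [2, 3, 4] with values [17, 10, 11]. Replacing that slice with [73, 77, 69, 58] (different length) produces [7, 7, 73, 77, 69, 58, 17].

[7, 7, 73, 77, 69, 58, 17]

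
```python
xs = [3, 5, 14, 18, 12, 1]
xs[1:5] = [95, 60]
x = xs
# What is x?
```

xs starts as [3, 5, 14, 18, 12, 1] (length 6). The slice xs[1:5] covers indices [1, 2, 3, 4] with values [5, 14, 18, 12]. Replacing that slice with [95, 60] (different length) produces [3, 95, 60, 1].

[3, 95, 60, 1]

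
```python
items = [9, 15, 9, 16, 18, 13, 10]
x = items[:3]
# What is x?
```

items has length 7. The slice items[:3] selects indices [0, 1, 2] (0->9, 1->15, 2->9), giving [9, 15, 9].

[9, 15, 9]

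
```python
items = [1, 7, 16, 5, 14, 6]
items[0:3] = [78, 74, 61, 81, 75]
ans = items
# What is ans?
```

items starts as [1, 7, 16, 5, 14, 6] (length 6). The slice items[0:3] covers indices [0, 1, 2] with values [1, 7, 16]. Replacing that slice with [78, 74, 61, 81, 75] (different length) produces [78, 74, 61, 81, 75, 5, 14, 6].

[78, 74, 61, 81, 75, 5, 14, 6]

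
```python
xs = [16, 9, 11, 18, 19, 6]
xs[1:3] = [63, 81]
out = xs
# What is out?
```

xs starts as [16, 9, 11, 18, 19, 6] (length 6). The slice xs[1:3] covers indices [1, 2] with values [9, 11]. Replacing that slice with [63, 81] (same length) produces [16, 63, 81, 18, 19, 6].

[16, 63, 81, 18, 19, 6]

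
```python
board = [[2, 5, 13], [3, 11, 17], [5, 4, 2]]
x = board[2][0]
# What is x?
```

board[2] = [5, 4, 2]. Taking column 0 of that row yields 5.

5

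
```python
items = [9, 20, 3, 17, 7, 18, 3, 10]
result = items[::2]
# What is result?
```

items has length 8. The slice items[::2] selects indices [0, 2, 4, 6] (0->9, 2->3, 4->7, 6->3), giving [9, 3, 7, 3].

[9, 3, 7, 3]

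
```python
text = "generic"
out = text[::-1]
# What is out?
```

text has length 7. The slice text[::-1] selects indices [6, 5, 4, 3, 2, 1, 0] (6->'c', 5->'i', 4->'r', 3->'e', 2->'n', 1->'e', 0->'g'), giving 'cireneg'.

'cireneg'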